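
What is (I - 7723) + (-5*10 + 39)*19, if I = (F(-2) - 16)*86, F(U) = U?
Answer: -9480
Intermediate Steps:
I = -1548 (I = (-2 - 16)*86 = -18*86 = -1548)
(I - 7723) + (-5*10 + 39)*19 = (-1548 - 7723) + (-5*10 + 39)*19 = -9271 + (-50 + 39)*19 = -9271 - 11*19 = -9271 - 209 = -9480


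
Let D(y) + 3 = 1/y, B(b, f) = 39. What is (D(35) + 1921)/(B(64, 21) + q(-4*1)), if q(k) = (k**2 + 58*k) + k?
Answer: -67131/6335 ≈ -10.597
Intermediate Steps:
q(k) = k**2 + 59*k
D(y) = -3 + 1/y
(D(35) + 1921)/(B(64, 21) + q(-4*1)) = ((-3 + 1/35) + 1921)/(39 + (-4*1)*(59 - 4*1)) = ((-3 + 1/35) + 1921)/(39 - 4*(59 - 4)) = (-104/35 + 1921)/(39 - 4*55) = 67131/(35*(39 - 220)) = (67131/35)/(-181) = (67131/35)*(-1/181) = -67131/6335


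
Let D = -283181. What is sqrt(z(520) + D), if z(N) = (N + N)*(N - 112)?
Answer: sqrt(141139) ≈ 375.68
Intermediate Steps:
z(N) = 2*N*(-112 + N) (z(N) = (2*N)*(-112 + N) = 2*N*(-112 + N))
sqrt(z(520) + D) = sqrt(2*520*(-112 + 520) - 283181) = sqrt(2*520*408 - 283181) = sqrt(424320 - 283181) = sqrt(141139)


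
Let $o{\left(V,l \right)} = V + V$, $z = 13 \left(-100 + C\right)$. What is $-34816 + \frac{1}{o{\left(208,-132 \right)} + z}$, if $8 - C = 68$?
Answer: $- \frac{57933825}{1664} \approx -34816.0$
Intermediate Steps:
$C = -60$ ($C = 8 - 68 = -60$)
$z = -2080$ ($z = 13 \left(-100 - 60\right) = 13 \left(-160\right) = -2080$)
$o{\left(V,l \right)} = 2 V$
$-34816 + \frac{1}{o{\left(208,-132 \right)} + z} = -34816 + \frac{1}{2 \cdot 208 - 2080} = -34816 + \frac{1}{416 - 2080} = -34816 + \frac{1}{-1664} = -34816 - \frac{1}{1664} = - \frac{57933825}{1664}$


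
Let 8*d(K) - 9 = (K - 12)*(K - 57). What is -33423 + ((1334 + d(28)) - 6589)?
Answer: -309879/8 ≈ -38735.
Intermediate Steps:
d(K) = 9/8 + (-57 + K)*(-12 + K)/8 (d(K) = 9/8 + ((K - 12)*(K - 57))/8 = 9/8 + ((-12 + K)*(-57 + K))/8 = 9/8 + ((-57 + K)*(-12 + K))/8 = 9/8 + (-57 + K)*(-12 + K)/8)
-33423 + ((1334 + d(28)) - 6589) = -33423 + ((1334 + (693/8 - 69/8*28 + (⅛)*28²)) - 6589) = -33423 + ((1334 + (693/8 - 483/2 + (⅛)*784)) - 6589) = -33423 + ((1334 + (693/8 - 483/2 + 98)) - 6589) = -33423 + ((1334 - 455/8) - 6589) = -33423 + (10217/8 - 6589) = -33423 - 42495/8 = -309879/8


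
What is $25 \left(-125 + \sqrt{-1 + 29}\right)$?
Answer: $-3125 + 50 \sqrt{7} \approx -2992.7$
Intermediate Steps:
$25 \left(-125 + \sqrt{-1 + 29}\right) = 25 \left(-125 + \sqrt{28}\right) = 25 \left(-125 + 2 \sqrt{7}\right) = -3125 + 50 \sqrt{7}$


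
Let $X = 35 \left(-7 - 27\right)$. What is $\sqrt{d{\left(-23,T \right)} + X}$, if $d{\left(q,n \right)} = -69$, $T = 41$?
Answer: $i \sqrt{1259} \approx 35.482 i$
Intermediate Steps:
$X = -1190$ ($X = 35 \left(-34\right) = -1190$)
$\sqrt{d{\left(-23,T \right)} + X} = \sqrt{-69 - 1190} = \sqrt{-1259} = i \sqrt{1259}$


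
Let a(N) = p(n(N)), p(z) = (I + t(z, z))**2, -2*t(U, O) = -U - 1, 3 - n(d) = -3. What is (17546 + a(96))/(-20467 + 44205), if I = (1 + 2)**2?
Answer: 70809/94952 ≈ 0.74573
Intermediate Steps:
n(d) = 6 (n(d) = 3 - 1*(-3) = 3 + 3 = 6)
t(U, O) = 1/2 + U/2 (t(U, O) = -(-U - 1)/2 = -(-1 - U)/2 = 1/2 + U/2)
I = 9 (I = 3**2 = 9)
p(z) = (19/2 + z/2)**2 (p(z) = (9 + (1/2 + z/2))**2 = (19/2 + z/2)**2)
a(N) = 625/4 (a(N) = (19 + 6)**2/4 = (1/4)*25**2 = (1/4)*625 = 625/4)
(17546 + a(96))/(-20467 + 44205) = (17546 + 625/4)/(-20467 + 44205) = (70809/4)/23738 = (70809/4)*(1/23738) = 70809/94952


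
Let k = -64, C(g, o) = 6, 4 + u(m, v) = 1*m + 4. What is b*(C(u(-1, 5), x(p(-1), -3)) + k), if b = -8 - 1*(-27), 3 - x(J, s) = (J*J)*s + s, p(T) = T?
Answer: -1102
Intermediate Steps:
x(J, s) = 3 - s - s*J² (x(J, s) = 3 - ((J*J)*s + s) = 3 - (J²*s + s) = 3 - (s*J² + s) = 3 - (s + s*J²) = 3 + (-s - s*J²) = 3 - s - s*J²)
u(m, v) = m (u(m, v) = -4 + (1*m + 4) = -4 + (m + 4) = -4 + (4 + m) = m)
b = 19 (b = -8 + 27 = 19)
b*(C(u(-1, 5), x(p(-1), -3)) + k) = 19*(6 - 64) = 19*(-58) = -1102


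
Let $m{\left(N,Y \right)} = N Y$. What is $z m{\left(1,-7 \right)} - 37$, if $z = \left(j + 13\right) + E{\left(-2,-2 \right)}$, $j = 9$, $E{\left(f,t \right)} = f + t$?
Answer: $-163$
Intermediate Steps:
$z = 18$ ($z = \left(9 + 13\right) - 4 = 22 - 4 = 18$)
$z m{\left(1,-7 \right)} - 37 = 18 \cdot 1 \left(-7\right) - 37 = 18 \left(-7\right) - 37 = -126 - 37 = -163$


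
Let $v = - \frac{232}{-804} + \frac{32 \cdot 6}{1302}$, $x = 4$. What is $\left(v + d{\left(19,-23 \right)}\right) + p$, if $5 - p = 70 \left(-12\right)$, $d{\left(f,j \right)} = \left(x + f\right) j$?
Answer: $\frac{13801990}{43617} \approx 316.44$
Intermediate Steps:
$d{\left(f,j \right)} = j \left(4 + f\right)$ ($d{\left(f,j \right)} = \left(4 + f\right) j = j \left(4 + f\right)$)
$v = \frac{19018}{43617}$ ($v = \left(-232\right) \left(- \frac{1}{804}\right) + 192 \cdot \frac{1}{1302} = \frac{58}{201} + \frac{32}{217} = \frac{19018}{43617} \approx 0.43602$)
$p = 845$ ($p = 5 - 70 \left(-12\right) = 5 - -840 = 5 + 840 = 845$)
$\left(v + d{\left(19,-23 \right)}\right) + p = \left(\frac{19018}{43617} - 23 \left(4 + 19\right)\right) + 845 = \left(\frac{19018}{43617} - 529\right) + 845 = - \frac{23054375}{43617} + 845 = \frac{13801990}{43617}$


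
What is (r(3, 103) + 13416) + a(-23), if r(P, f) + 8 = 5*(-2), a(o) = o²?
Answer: 13927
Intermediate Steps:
r(P, f) = -18 (r(P, f) = -8 + 5*(-2) = -8 - 10 = -18)
(r(3, 103) + 13416) + a(-23) = (-18 + 13416) + (-23)² = 13398 + 529 = 13927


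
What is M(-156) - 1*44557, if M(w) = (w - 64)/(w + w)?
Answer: -3475391/78 ≈ -44556.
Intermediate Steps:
M(w) = (-64 + w)/(2*w) (M(w) = (-64 + w)/((2*w)) = (-64 + w)*(1/(2*w)) = (-64 + w)/(2*w))
M(-156) - 1*44557 = (½)*(-64 - 156)/(-156) - 1*44557 = (½)*(-1/156)*(-220) - 44557 = 55/78 - 44557 = -3475391/78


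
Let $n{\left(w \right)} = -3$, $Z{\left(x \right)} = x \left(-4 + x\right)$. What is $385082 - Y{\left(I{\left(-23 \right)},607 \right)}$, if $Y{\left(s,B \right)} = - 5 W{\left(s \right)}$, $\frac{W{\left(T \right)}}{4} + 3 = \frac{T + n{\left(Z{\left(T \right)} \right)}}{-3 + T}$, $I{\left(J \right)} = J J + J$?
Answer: $385042$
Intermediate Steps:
$I{\left(J \right)} = J + J^{2}$ ($I{\left(J \right)} = J^{2} + J = J + J^{2}$)
$W{\left(T \right)} = -8$ ($W{\left(T \right)} = -12 + 4 \frac{T - 3}{-3 + T} = -12 + 4 \frac{-3 + T}{-3 + T} = -12 + 4 \cdot 1 = -12 + 4 = -8$)
$Y{\left(s,B \right)} = 40$ ($Y{\left(s,B \right)} = \left(-5\right) \left(-8\right) = 40$)
$385082 - Y{\left(I{\left(-23 \right)},607 \right)} = 385082 - 40 = 385042$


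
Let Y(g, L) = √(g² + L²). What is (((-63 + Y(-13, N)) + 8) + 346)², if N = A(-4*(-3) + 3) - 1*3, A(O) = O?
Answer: (291 + √313)² ≈ 95291.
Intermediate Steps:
N = 12 (N = (-4*(-3) + 3) - 1*3 = (12 + 3) - 3 = 15 - 3 = 12)
Y(g, L) = √(L² + g²)
(((-63 + Y(-13, N)) + 8) + 346)² = (((-63 + √(12² + (-13)²)) + 8) + 346)² = (((-63 + √(144 + 169)) + 8) + 346)² = (((-63 + √313) + 8) + 346)² = ((-55 + √313) + 346)² = (291 + √313)²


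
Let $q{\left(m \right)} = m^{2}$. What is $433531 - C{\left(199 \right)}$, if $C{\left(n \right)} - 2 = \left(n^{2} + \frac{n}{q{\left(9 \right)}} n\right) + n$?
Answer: $\frac{31852448}{81} \approx 3.9324 \cdot 10^{5}$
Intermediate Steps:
$C{\left(n \right)} = 2 + n + \frac{82 n^{2}}{81}$ ($C{\left(n \right)} = 2 + \left(\left(n^{2} + \frac{n}{9^{2}} n\right) + n\right) = 2 + \left(\left(n^{2} + \frac{n}{81} n\right) + n\right) = 2 + \left(\left(n^{2} + \frac{n^{2}}{81}\right) + n\right) = 2 + \left(\frac{82 n^{2}}{81} + n\right) = 2 + \left(n + \frac{82 n^{2}}{81}\right) = 2 + n + \frac{82 n^{2}}{81}$)
$433531 - C{\left(199 \right)} = 433531 - \left(2 + 199 + \frac{82 \cdot 199^{2}}{81}\right) = 433531 - \left(2 + 199 + \frac{82}{81} \cdot 39601\right) = 433531 - \left(2 + 199 + \frac{3247282}{81}\right) = 433531 - \frac{3263563}{81} = \frac{31852448}{81}$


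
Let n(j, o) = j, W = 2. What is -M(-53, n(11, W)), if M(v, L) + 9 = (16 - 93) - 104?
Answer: 190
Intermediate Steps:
M(v, L) = -190 (M(v, L) = -9 + ((16 - 93) - 104) = -9 + (-77 - 104) = -9 - 181 = -190)
-M(-53, n(11, W)) = -1*(-190) = 190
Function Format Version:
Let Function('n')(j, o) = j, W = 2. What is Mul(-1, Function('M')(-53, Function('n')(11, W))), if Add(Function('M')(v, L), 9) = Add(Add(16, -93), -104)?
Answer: 190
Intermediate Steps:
Function('M')(v, L) = -190 (Function('M')(v, L) = Add(-9, Add(Add(16, -93), -104)) = Add(-9, Add(-77, -104)) = Add(-9, -181) = -190)
Mul(-1, Function('M')(-53, Function('n')(11, W))) = Mul(-1, -190) = 190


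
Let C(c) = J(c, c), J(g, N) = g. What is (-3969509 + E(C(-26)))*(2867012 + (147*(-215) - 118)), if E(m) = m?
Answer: -11254778920615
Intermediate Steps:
C(c) = c
(-3969509 + E(C(-26)))*(2867012 + (147*(-215) - 118)) = (-3969509 - 26)*(2867012 + (147*(-215) - 118)) = -3969535*(2867012 + (-31605 - 118)) = -3969535*(2867012 - 31723) = -3969535*2835289 = -11254778920615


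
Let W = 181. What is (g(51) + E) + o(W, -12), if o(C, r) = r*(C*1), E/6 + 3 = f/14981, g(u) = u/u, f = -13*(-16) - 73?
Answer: -32792599/14981 ≈ -2188.9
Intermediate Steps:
f = 135 (f = 208 - 73 = 135)
g(u) = 1
E = -268848/14981 (E = -18 + 6*(135/14981) = -18 + 810/14981 = -268848/14981 ≈ -17.946)
o(C, r) = C*r (o(C, r) = r*C = C*r)
(g(51) + E) + o(W, -12) = (1 - 268848/14981) + 181*(-12) = -253867/14981 - 2172 = -32792599/14981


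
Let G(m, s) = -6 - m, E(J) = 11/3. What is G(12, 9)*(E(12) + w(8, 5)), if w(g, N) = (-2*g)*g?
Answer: 2238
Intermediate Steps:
w(g, N) = -2*g**2
E(J) = 11/3 (E(J) = 11*(1/3) = 11/3)
G(12, 9)*(E(12) + w(8, 5)) = (-6 - 1*12)*(11/3 - 2*8**2) = (-6 - 12)*(11/3 - 2*64) = -18*(11/3 - 128) = -18*(-373/3) = 2238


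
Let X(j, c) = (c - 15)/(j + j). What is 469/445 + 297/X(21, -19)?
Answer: -2767492/7565 ≈ -365.83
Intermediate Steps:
X(j, c) = (-15 + c)/(2*j) (X(j, c) = (-15 + c)/((2*j)) = (-15 + c)*(1/(2*j)) = (-15 + c)/(2*j))
469/445 + 297/X(21, -19) = 469/445 + 297/(((1/2)*(-15 - 19)/21)) = 469*(1/445) + 297/(((1/2)*(1/21)*(-34))) = 469/445 + 297/(-17/21) = 469/445 + 297*(-21/17) = 469/445 - 6237/17 = -2767492/7565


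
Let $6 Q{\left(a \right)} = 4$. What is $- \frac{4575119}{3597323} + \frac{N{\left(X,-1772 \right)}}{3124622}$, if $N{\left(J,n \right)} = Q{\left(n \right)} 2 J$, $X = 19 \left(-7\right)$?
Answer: $- \frac{21444233107945}{16860411880359} \approx -1.2719$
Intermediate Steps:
$X = -133$
$Q{\left(a \right)} = \frac{2}{3}$ ($Q{\left(a \right)} = \frac{1}{6} \cdot 4 = \frac{2}{3}$)
$N{\left(J,n \right)} = \frac{4 J}{3}$ ($N{\left(J,n \right)} = \frac{2}{3} \cdot 2 J = \frac{4 J}{3}$)
$- \frac{4575119}{3597323} + \frac{N{\left(X,-1772 \right)}}{3124622} = - \frac{4575119}{3597323} + \frac{\frac{4}{3} \left(-133\right)}{3124622} = \left(-4575119\right) \frac{1}{3597323} - \frac{266}{4686933} = - \frac{4575119}{3597323} - \frac{266}{4686933} = - \frac{21444233107945}{16860411880359}$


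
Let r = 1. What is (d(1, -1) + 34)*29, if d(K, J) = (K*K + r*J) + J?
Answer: 957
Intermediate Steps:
d(K, J) = K² + 2*J (d(K, J) = (K*K + 1*J) + J = (K² + J) + J = (J + K²) + J = K² + 2*J)
(d(1, -1) + 34)*29 = ((1² + 2*(-1)) + 34)*29 = ((1 - 2) + 34)*29 = (-1 + 34)*29 = 33*29 = 957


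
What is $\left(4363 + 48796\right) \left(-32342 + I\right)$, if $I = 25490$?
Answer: $-364245468$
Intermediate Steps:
$\left(4363 + 48796\right) \left(-32342 + I\right) = \left(4363 + 48796\right) \left(-32342 + 25490\right) = 53159 \left(-6852\right) = -364245468$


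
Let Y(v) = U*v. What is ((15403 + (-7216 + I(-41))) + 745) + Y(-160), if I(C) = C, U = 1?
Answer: 8731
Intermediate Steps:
Y(v) = v (Y(v) = 1*v = v)
((15403 + (-7216 + I(-41))) + 745) + Y(-160) = ((15403 + (-7216 - 41)) + 745) - 160 = ((15403 - 7257) + 745) - 160 = (8146 + 745) - 160 = 8891 - 160 = 8731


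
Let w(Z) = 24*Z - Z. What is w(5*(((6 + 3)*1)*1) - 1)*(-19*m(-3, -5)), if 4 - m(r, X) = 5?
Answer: 19228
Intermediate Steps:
m(r, X) = -1 (m(r, X) = 4 - 1*5 = 4 - 5 = -1)
w(Z) = 23*Z
w(5*(((6 + 3)*1)*1) - 1)*(-19*m(-3, -5)) = (23*(5*(((6 + 3)*1)*1) - 1))*(-19*(-1)) = (23*(5*((9*1)*1) - 1))*19 = (23*(5*(9*1) - 1))*19 = (23*(5*9 - 1))*19 = (23*(45 - 1))*19 = (23*44)*19 = 1012*19 = 19228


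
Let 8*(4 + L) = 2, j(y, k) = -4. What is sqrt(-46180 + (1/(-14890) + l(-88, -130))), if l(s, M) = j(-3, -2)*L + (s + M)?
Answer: I*sqrt(10283672349190)/14890 ≈ 215.37*I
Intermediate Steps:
L = -15/4 (L = -4 + (1/8)*2 = -4 + 1/4 = -15/4 ≈ -3.7500)
l(s, M) = 15 + M + s (l(s, M) = -4*(-15/4) + (s + M) = 15 + (M + s) = 15 + M + s)
sqrt(-46180 + (1/(-14890) + l(-88, -130))) = sqrt(-46180 + (1/(-14890) + (15 - 130 - 88))) = sqrt(-46180 + (-1/14890 - 203)) = sqrt(-46180 - 3022671/14890) = sqrt(-690642871/14890) = I*sqrt(10283672349190)/14890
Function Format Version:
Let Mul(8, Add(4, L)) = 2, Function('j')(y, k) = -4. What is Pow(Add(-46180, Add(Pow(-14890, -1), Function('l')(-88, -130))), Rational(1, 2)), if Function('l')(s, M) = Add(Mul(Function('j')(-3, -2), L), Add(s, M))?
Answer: Mul(Rational(1, 14890), I, Pow(10283672349190, Rational(1, 2))) ≈ Mul(215.37, I)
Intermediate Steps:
L = Rational(-15, 4) (L = Add(-4, Mul(Rational(1, 8), 2)) = Add(-4, Rational(1, 4)) = Rational(-15, 4) ≈ -3.7500)
Function('l')(s, M) = Add(15, M, s) (Function('l')(s, M) = Add(Mul(-4, Rational(-15, 4)), Add(s, M)) = Add(15, Add(M, s)) = Add(15, M, s))
Pow(Add(-46180, Add(Pow(-14890, -1), Function('l')(-88, -130))), Rational(1, 2)) = Pow(Add(-46180, Add(Pow(-14890, -1), Add(15, -130, -88))), Rational(1, 2)) = Pow(Add(-46180, Add(Rational(-1, 14890), -203)), Rational(1, 2)) = Pow(Add(-46180, Rational(-3022671, 14890)), Rational(1, 2)) = Pow(Rational(-690642871, 14890), Rational(1, 2)) = Mul(Rational(1, 14890), I, Pow(10283672349190, Rational(1, 2)))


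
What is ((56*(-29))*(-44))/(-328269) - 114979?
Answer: -37744112807/328269 ≈ -1.1498e+5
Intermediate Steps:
((56*(-29))*(-44))/(-328269) - 114979 = -1624*(-44)*(-1/328269) - 114979 = 71456*(-1/328269) - 114979 = -71456/328269 - 114979 = -37744112807/328269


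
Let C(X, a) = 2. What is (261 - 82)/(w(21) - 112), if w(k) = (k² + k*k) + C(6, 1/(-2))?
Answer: 179/772 ≈ 0.23187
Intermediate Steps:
w(k) = 2 + 2*k² (w(k) = (k² + k*k) + 2 = (k² + k²) + 2 = 2*k² + 2 = 2 + 2*k²)
(261 - 82)/(w(21) - 112) = (261 - 82)/((2 + 2*21²) - 112) = 179/((2 + 2*441) - 112) = 179/((2 + 882) - 112) = 179/(884 - 112) = 179/772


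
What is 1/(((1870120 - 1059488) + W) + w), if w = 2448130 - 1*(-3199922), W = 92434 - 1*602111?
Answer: 1/5949007 ≈ 1.6810e-7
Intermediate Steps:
W = -509677 (W = 92434 - 602111 = -509677)
w = 5648052 (w = 2448130 + 3199922 = 5648052)
1/(((1870120 - 1059488) + W) + w) = 1/(((1870120 - 1059488) - 509677) + 5648052) = 1/((810632 - 509677) + 5648052) = 1/(300955 + 5648052) = 1/5949007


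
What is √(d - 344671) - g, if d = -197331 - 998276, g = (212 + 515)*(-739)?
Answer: 537253 + 3*I*√171142 ≈ 5.3725e+5 + 1241.1*I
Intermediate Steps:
g = -537253 (g = 727*(-739) = -537253)
d = -1195607
√(d - 344671) - g = √(-1195607 - 344671) - 1*(-537253) = √(-1540278) + 537253 = 3*I*√171142 + 537253 = 537253 + 3*I*√171142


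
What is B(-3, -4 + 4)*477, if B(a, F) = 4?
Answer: 1908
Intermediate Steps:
B(-3, -4 + 4)*477 = 4*477 = 1908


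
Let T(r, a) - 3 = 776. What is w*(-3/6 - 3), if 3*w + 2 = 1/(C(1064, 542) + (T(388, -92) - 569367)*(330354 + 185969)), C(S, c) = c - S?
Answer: 4110050874251/1761450374676 ≈ 2.3333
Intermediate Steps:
T(r, a) = 779 (T(r, a) = 3 + 776 = 779)
w = -587150124893/880725187338 (w = -2/3 + 1/(3*((542 - 1*1064) + (779 - 569367)*(330354 + 185969))) = -2/3 + 1/(3*((542 - 1064) - 568588*516323)) = -2/3 + 1/(3*(-522 - 293575061924)) = -2/3 + (1/3)/(-293575062446) = -2/3 + (1/3)*(-1/293575062446) = -2/3 - 1/880725187338 = -587150124893/880725187338 ≈ -0.66667)
w*(-3/6 - 3) = -587150124893*(-3/6 - 3)/880725187338 = -587150124893*(-3*1/6 - 3)/880725187338 = -587150124893*(-1/2 - 3)/880725187338 = -587150124893/880725187338*(-7/2) = 4110050874251/1761450374676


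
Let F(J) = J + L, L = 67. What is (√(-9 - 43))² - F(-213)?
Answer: 94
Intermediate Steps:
F(J) = 67 + J (F(J) = J + 67 = 67 + J)
(√(-9 - 43))² - F(-213) = (√(-9 - 43))² - (67 - 213) = (√(-52))² - 1*(-146) = (2*I*√13)² + 146 = -52 + 146 = 94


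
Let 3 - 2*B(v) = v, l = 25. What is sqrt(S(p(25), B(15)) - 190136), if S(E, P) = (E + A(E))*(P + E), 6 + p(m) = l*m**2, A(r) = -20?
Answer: 383*sqrt(1659) ≈ 15600.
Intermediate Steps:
B(v) = 3/2 - v/2
p(m) = -6 + 25*m**2
S(E, P) = (-20 + E)*(E + P) (S(E, P) = (E - 20)*(P + E) = (-20 + E)*(E + P))
sqrt(S(p(25), B(15)) - 190136) = sqrt(((-6 + 25*25**2)**2 - 20*(-6 + 25*25**2) - 20*(3/2 - 1/2*15) + (-6 + 25*25**2)*(3/2 - 1/2*15)) - 190136) = sqrt(((-6 + 25*625)**2 - 20*(-6 + 25*625) - 20*(3/2 - 15/2) + (-6 + 25*625)*(3/2 - 15/2)) - 190136) = sqrt(((-6 + 15625)**2 - 20*(-6 + 15625) - 20*(-6) + (-6 + 15625)*(-6)) - 190136) = sqrt((15619**2 - 20*15619 + 120 + 15619*(-6)) - 190136) = sqrt((243953161 - 312380 + 120 - 93714) - 190136) = sqrt(243547187 - 190136) = sqrt(243357051) = 383*sqrt(1659)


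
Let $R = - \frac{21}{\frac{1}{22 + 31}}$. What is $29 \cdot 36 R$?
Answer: $-1161972$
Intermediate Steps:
$R = -1113$ ($R = - \frac{21}{\frac{1}{53}} = - 21 \frac{1}{\frac{1}{53}} = \left(-21\right) 53 = -1113$)
$29 \cdot 36 R = 29 \cdot 36 \left(-1113\right) = 1044 \left(-1113\right) = -1161972$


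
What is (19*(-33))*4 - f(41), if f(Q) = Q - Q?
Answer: -2508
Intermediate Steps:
f(Q) = 0
(19*(-33))*4 - f(41) = (19*(-33))*4 - 1*0 = -627*4 + 0 = -2508 + 0 = -2508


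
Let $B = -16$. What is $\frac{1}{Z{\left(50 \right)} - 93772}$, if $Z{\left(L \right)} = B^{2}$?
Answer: $- \frac{1}{93516} \approx -1.0693 \cdot 10^{-5}$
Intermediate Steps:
$Z{\left(L \right)} = 256$ ($Z{\left(L \right)} = \left(-16\right)^{2} = 256$)
$\frac{1}{Z{\left(50 \right)} - 93772} = \frac{1}{256 - 93772} = \frac{1}{-93516} = - \frac{1}{93516}$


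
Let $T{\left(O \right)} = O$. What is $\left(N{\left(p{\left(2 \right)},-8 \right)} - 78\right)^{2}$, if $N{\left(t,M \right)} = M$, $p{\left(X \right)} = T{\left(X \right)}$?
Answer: $7396$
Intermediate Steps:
$p{\left(X \right)} = X$
$\left(N{\left(p{\left(2 \right)},-8 \right)} - 78\right)^{2} = \left(-8 - 78\right)^{2} = \left(-86\right)^{2} = 7396$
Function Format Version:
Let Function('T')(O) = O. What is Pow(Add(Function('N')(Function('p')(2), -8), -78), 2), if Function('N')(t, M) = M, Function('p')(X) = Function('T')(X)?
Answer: 7396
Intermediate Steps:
Function('p')(X) = X
Pow(Add(Function('N')(Function('p')(2), -8), -78), 2) = Pow(Add(-8, -78), 2) = Pow(-86, 2) = 7396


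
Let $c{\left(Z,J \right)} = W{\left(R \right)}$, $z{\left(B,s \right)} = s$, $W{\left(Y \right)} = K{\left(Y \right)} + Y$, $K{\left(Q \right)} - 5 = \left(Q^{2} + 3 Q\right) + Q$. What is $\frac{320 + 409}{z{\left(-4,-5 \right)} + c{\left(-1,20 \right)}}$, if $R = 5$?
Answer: $\frac{729}{50} \approx 14.58$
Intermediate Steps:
$K{\left(Q \right)} = 5 + Q^{2} + 4 Q$ ($K{\left(Q \right)} = 5 + \left(\left(Q^{2} + 3 Q\right) + Q\right) = 5 + \left(Q^{2} + 4 Q\right) = 5 + Q^{2} + 4 Q$)
$W{\left(Y \right)} = 5 + Y^{2} + 5 Y$ ($W{\left(Y \right)} = \left(5 + Y^{2} + 4 Y\right) + Y = 5 + Y^{2} + 5 Y$)
$c{\left(Z,J \right)} = 55$ ($c{\left(Z,J \right)} = 5 + 5^{2} + 5 \cdot 5 = 5 + 25 + 25 = 55$)
$\frac{320 + 409}{z{\left(-4,-5 \right)} + c{\left(-1,20 \right)}} = \frac{320 + 409}{-5 + 55} = \frac{729}{50}$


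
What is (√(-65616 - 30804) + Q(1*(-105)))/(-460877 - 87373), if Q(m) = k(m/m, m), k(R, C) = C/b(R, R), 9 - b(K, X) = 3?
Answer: 7/219300 - I*√24105/274125 ≈ 3.192e-5 - 0.00056638*I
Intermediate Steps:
b(K, X) = 6 (b(K, X) = 9 - 1*3 = 9 - 3 = 6)
k(R, C) = C/6
Q(m) = m/6
(√(-65616 - 30804) + Q(1*(-105)))/(-460877 - 87373) = (√(-65616 - 30804) + (1*(-105))/6)/(-460877 - 87373) = (√(-96420) + (⅙)*(-105))/(-548250) = (2*I*√24105 - 35/2)*(-1/548250) = (-35/2 + 2*I*√24105)*(-1/548250) = 7/219300 - I*√24105/274125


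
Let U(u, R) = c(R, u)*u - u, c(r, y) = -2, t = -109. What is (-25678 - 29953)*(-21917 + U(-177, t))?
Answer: 1189724566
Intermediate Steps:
U(u, R) = -3*u (U(u, R) = -2*u - u = -3*u)
(-25678 - 29953)*(-21917 + U(-177, t)) = (-25678 - 29953)*(-21917 - 3*(-177)) = -55631*(-21917 + 531) = -55631*(-21386) = 1189724566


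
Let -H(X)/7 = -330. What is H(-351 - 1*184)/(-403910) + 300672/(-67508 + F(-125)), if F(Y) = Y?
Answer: -12160065975/2731764503 ≈ -4.4514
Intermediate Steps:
H(X) = 2310 (H(X) = -7*(-330) = 2310)
H(-351 - 1*184)/(-403910) + 300672/(-67508 + F(-125)) = 2310/(-403910) + 300672/(-67508 - 125) = 2310*(-1/403910) + 300672/(-67633) = -231/40391 + 300672*(-1/67633) = -231/40391 - 300672/67633 = -12160065975/2731764503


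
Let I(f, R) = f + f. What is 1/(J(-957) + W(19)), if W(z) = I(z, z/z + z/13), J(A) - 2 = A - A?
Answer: 1/40 ≈ 0.025000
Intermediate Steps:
J(A) = 2 (J(A) = 2 + (A - A) = 2 + 0 = 2)
I(f, R) = 2*f
W(z) = 2*z
1/(J(-957) + W(19)) = 1/(2 + 2*19) = 1/(2 + 38) = 1/40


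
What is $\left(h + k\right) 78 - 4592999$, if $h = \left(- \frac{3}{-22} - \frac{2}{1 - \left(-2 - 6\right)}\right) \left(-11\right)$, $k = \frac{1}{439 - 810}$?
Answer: $- \frac{5111926130}{1113} \approx -4.5929 \cdot 10^{6}$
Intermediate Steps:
$k = - \frac{1}{371}$ ($k = \frac{1}{-371} = - \frac{1}{371} \approx -0.0026954$)
$h = \frac{17}{18}$ ($h = \left(\left(-3\right) \left(- \frac{1}{22}\right) - \frac{2}{1 - -8}\right) \left(-11\right) = \left(\frac{3}{22} - \frac{2}{1 + 8}\right) \left(-11\right) = \left(\frac{3}{22} - \frac{2}{9}\right) \left(-11\right) = \left(- \frac{17}{198}\right) \left(-11\right) = \frac{17}{18} \approx 0.94444$)
$\left(h + k\right) 78 - 4592999 = \left(\frac{17}{18} - \frac{1}{371}\right) 78 - 4592999 = \frac{6289}{6678} \cdot 78 - 4592999 = \frac{81757}{1113} - 4592999 = - \frac{5111926130}{1113}$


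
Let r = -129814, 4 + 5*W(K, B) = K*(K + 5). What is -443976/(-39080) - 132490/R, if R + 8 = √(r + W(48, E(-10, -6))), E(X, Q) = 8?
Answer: 1235735609/63197245 + 13249*I*√129306/12937 ≈ 19.554 + 368.26*I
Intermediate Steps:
W(K, B) = -⅘ + K*(5 + K)/5 (W(K, B) = -⅘ + (K*(K + 5))/5 = -⅘ + (K*(5 + K))/5 = -⅘ + K*(5 + K)/5)
R = -8 + I*√129306 (R = -8 + √(-129814 + (-⅘ + 48 + (⅕)*48²)) = -8 + √(-129814 + (-⅘ + 48 + (⅕)*2304)) = -8 + √(-129814 + (-⅘ + 48 + 2304/5)) = -8 + √(-129814 + 508) = -8 + √(-129306) = -8 + I*√129306 ≈ -8.0 + 359.59*I)
-443976/(-39080) - 132490/R = -443976/(-39080) - 132490/(-8 + I*√129306) = -443976*(-1/39080) - 132490/(-8 + I*√129306) = 55497/4885 - 132490/(-8 + I*√129306)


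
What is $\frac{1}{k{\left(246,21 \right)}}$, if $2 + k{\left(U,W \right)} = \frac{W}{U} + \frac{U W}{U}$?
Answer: $\frac{82}{1565} \approx 0.052396$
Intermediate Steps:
$k{\left(U,W \right)} = -2 + W + \frac{W}{U}$ ($k{\left(U,W \right)} = -2 + \left(\frac{W}{U} + \frac{U W}{U}\right) = -2 + \left(\frac{W}{U} + W\right) = -2 + \left(W + \frac{W}{U}\right) = -2 + W + \frac{W}{U}$)
$\frac{1}{k{\left(246,21 \right)}} = \frac{1}{-2 + 21 + \frac{21}{246}} = \frac{1}{-2 + 21 + 21 \cdot \frac{1}{246}} = \frac{1}{-2 + 21 + \frac{7}{82}} = \frac{1}{\frac{1565}{82}} = \frac{82}{1565}$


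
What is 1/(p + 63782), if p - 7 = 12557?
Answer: 1/76346 ≈ 1.3098e-5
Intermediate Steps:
p = 12564 (p = 7 + 12557 = 12564)
1/(p + 63782) = 1/(12564 + 63782) = 1/76346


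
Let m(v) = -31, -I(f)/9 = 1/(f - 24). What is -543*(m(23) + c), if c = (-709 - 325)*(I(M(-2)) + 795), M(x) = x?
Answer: 5805455178/13 ≈ 4.4657e+8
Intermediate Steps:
I(f) = -9/(-24 + f) (I(f) = -9/(f - 24) = -9/(-24 + f))
c = -10691043/13 (c = (-709 - 325)*(-9/(-24 - 2) + 795) = -1034*(-9/(-26) + 795) = -1034*(-9*(-1/26) + 795) = -1034*(9/26 + 795) = -1034*20679/26 = -10691043/13 ≈ -8.2239e+5)
-543*(m(23) + c) = -543*(-31 - 10691043/13) = -543*(-10691446/13) = 5805455178/13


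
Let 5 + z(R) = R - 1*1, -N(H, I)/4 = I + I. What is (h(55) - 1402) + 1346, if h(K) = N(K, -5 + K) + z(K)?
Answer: -407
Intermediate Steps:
N(H, I) = -8*I (N(H, I) = -4*(I + I) = -8*I)
z(R) = -6 + R (z(R) = -5 + (R - 1*1) = -5 + (R - 1) = -5 + (-1 + R) = -6 + R)
h(K) = 34 - 7*K (h(K) = -8*(-5 + K) + (-6 + K) = (40 - 8*K) + (-6 + K) = 34 - 7*K)
(h(55) - 1402) + 1346 = ((34 - 7*55) - 1402) + 1346 = ((34 - 385) - 1402) + 1346 = (-351 - 1402) + 1346 = -1753 + 1346 = -407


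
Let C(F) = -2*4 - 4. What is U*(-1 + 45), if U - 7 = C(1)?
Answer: -220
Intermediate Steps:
C(F) = -12 (C(F) = -8 - 4 = -12)
U = -5 (U = 7 - 12 = -5)
U*(-1 + 45) = -5*(-1 + 45) = -5*44 = -220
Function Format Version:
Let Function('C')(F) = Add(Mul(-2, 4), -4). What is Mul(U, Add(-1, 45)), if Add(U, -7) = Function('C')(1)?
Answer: -220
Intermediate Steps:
Function('C')(F) = -12 (Function('C')(F) = Add(-8, -4) = -12)
U = -5 (U = Add(7, -12) = -5)
Mul(U, Add(-1, 45)) = Mul(-5, Add(-1, 45)) = Mul(-5, 44) = -220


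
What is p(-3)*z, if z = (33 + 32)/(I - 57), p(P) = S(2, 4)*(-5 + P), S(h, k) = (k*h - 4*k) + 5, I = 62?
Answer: 312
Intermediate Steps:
S(h, k) = 5 - 4*k + h*k (S(h, k) = (h*k - 4*k) + 5 = (-4*k + h*k) + 5 = 5 - 4*k + h*k)
p(P) = 15 - 3*P (p(P) = (5 - 4*4 + 2*4)*(-5 + P) = (5 - 16 + 8)*(-5 + P) = -3*(-5 + P) = 15 - 3*P)
z = 13 (z = (33 + 32)/(62 - 57) = 65/5 = 65*(⅕) = 13)
p(-3)*z = (15 - 3*(-3))*13 = (15 + 9)*13 = 24*13 = 312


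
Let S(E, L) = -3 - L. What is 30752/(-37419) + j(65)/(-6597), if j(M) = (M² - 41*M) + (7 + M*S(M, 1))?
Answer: -83925859/82284381 ≈ -1.0199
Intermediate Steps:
j(M) = 7 + M² - 45*M (j(M) = (M² - 41*M) + (7 + M*(-3 - 1*1)) = (M² - 41*M) + (7 + M*(-3 - 1)) = (M² - 41*M) + (7 + M*(-4)) = (M² - 41*M) + (7 - 4*M) = 7 + M² - 45*M)
30752/(-37419) + j(65)/(-6597) = 30752/(-37419) + (7 + 65² - 45*65)/(-6597) = 30752*(-1/37419) + (7 + 4225 - 2925)*(-1/6597) = -30752/37419 + 1307*(-1/6597) = -30752/37419 - 1307/6597 = -83925859/82284381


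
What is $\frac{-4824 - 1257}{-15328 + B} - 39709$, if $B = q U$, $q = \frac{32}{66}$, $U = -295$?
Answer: $- \frac{20272991023}{510544} \approx -39709.0$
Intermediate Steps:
$q = \frac{16}{33}$ ($q = 32 \cdot \frac{1}{66} = \frac{16}{33} \approx 0.48485$)
$B = - \frac{4720}{33}$ ($B = \frac{16}{33} \left(-295\right) = - \frac{4720}{33} \approx -143.03$)
$\frac{-4824 - 1257}{-15328 + B} - 39709 = \frac{-4824 - 1257}{-15328 - \frac{4720}{33}} - 39709 = - \frac{6081}{- \frac{510544}{33}} - 39709 = \left(-6081\right) \left(- \frac{33}{510544}\right) - 39709 = \frac{200673}{510544} - 39709 = - \frac{20272991023}{510544}$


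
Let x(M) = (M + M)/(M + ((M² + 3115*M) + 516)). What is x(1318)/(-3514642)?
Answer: -659/5135355894744 ≈ -1.2833e-10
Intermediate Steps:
x(M) = 2*M/(516 + M² + 3116*M) (x(M) = (2*M)/(M + (516 + M² + 3115*M)) = (2*M)/(516 + M² + 3116*M) = 2*M/(516 + M² + 3116*M))
x(1318)/(-3514642) = (2*1318/(516 + 1318² + 3116*1318))/(-3514642) = (2*1318/(516 + 1737124 + 4106888))*(-1/3514642) = (2*1318/5844528)*(-1/3514642) = (2*1318*(1/5844528))*(-1/3514642) = (659/1461132)*(-1/3514642) = -659/5135355894744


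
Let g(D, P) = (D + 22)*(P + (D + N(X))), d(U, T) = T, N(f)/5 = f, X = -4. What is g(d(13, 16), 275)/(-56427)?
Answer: -10298/56427 ≈ -0.18250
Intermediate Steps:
N(f) = 5*f
g(D, P) = (22 + D)*(-20 + D + P) (g(D, P) = (D + 22)*(P + (D + 5*(-4))) = (22 + D)*(P + (D - 20)) = (22 + D)*(P + (-20 + D)) = (22 + D)*(-20 + D + P))
g(d(13, 16), 275)/(-56427) = (-440 + 16² + 2*16 + 22*275 + 16*275)/(-56427) = (-440 + 256 + 32 + 6050 + 4400)*(-1/56427) = 10298*(-1/56427) = -10298/56427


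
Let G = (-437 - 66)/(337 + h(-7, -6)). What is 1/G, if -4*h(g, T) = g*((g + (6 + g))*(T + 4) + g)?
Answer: -1411/2012 ≈ -0.70129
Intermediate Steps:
h(g, T) = -g*(g + (4 + T)*(6 + 2*g))/4 (h(g, T) = -g*((g + (6 + g))*(T + 4) + g)/4 = -g*((6 + 2*g)*(4 + T) + g)/4 = -g*((4 + T)*(6 + 2*g) + g)/4 = -g*(g + (4 + T)*(6 + 2*g))/4)
G = -2012/1411 (G = (-437 - 66)/(337 - ¼*(-7)*(24 + 6*(-6) + 9*(-7) + 2*(-6)*(-7))) = -503/(337 - ¼*(-7)*(24 - 36 - 63 + 84)) = -503/(337 - ¼*(-7)*9) = -503/(337 + 63/4) = -503/1411/4 = -503*4/1411 = -2012/1411 ≈ -1.4259)
1/G = 1/(-2012/1411) = -1411/2012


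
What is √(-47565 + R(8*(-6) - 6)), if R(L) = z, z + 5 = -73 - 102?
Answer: 3*I*√5305 ≈ 218.51*I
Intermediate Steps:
z = -180 (z = -5 + (-73 - 102) = -5 - 175 = -180)
R(L) = -180
√(-47565 + R(8*(-6) - 6)) = √(-47565 - 180) = √(-47745) = 3*I*√5305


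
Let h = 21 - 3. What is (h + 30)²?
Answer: 2304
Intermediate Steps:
h = 18
(h + 30)² = (18 + 30)² = 48² = 2304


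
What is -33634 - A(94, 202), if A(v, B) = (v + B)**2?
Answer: -121250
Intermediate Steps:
A(v, B) = (B + v)**2
-33634 - A(94, 202) = -33634 - (202 + 94)**2 = -33634 - 1*296**2 = -33634 - 1*87616 = -33634 - 87616 = -121250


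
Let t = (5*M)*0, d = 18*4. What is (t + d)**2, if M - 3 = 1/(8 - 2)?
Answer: 5184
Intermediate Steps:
M = 19/6 (M = 3 + 1/(8 - 2) = 3 + 1/6 = 19/6 ≈ 3.1667)
d = 72
t = 0 (t = (5*(19/6))*0 = (95/6)*0 = 0)
(t + d)**2 = (0 + 72)**2 = 72**2 = 5184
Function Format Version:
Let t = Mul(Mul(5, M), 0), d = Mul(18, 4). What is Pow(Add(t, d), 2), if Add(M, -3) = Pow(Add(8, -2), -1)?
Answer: 5184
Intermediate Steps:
M = Rational(19, 6) (M = Add(3, Pow(Add(8, -2), -1)) = Add(3, Pow(6, -1)) = Add(3, Rational(1, 6)) = Rational(19, 6) ≈ 3.1667)
d = 72
t = 0 (t = Mul(Mul(5, Rational(19, 6)), 0) = Mul(Rational(95, 6), 0) = 0)
Pow(Add(t, d), 2) = Pow(Add(0, 72), 2) = Pow(72, 2) = 5184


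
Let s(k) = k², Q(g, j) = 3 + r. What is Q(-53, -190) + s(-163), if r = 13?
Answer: 26585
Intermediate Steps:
Q(g, j) = 16 (Q(g, j) = 3 + 13 = 16)
Q(-53, -190) + s(-163) = 16 + (-163)² = 16 + 26569 = 26585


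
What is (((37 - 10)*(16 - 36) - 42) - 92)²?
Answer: 454276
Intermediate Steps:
(((37 - 10)*(16 - 36) - 42) - 92)² = ((27*(-20) - 42) - 92)² = ((-540 - 42) - 92)² = (-582 - 92)² = (-674)² = 454276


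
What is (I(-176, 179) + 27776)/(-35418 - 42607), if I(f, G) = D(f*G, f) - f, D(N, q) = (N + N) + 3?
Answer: 35053/78025 ≈ 0.44925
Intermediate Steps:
D(N, q) = 3 + 2*N (D(N, q) = 2*N + 3 = 3 + 2*N)
I(f, G) = 3 - f + 2*G*f (I(f, G) = (3 + 2*(f*G)) - f = (3 + 2*(G*f)) - f = (3 + 2*G*f) - f = 3 - f + 2*G*f)
(I(-176, 179) + 27776)/(-35418 - 42607) = ((3 - 1*(-176) + 2*179*(-176)) + 27776)/(-35418 - 42607) = ((3 + 176 - 63008) + 27776)/(-78025) = (-62829 + 27776)*(-1/78025) = -35053*(-1/78025) = 35053/78025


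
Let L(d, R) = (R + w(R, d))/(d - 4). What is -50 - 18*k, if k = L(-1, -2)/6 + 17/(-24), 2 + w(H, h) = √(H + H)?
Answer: -793/20 + 6*I/5 ≈ -39.65 + 1.2*I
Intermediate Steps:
w(H, h) = -2 + √2*√H (w(H, h) = -2 + √(H + H) = -2 + √(2*H) = -2 + √2*√H)
L(d, R) = (-2 + R + √2*√R)/(-4 + d) (L(d, R) = (R + (-2 + √2*√R))/(d - 4) = (-2 + R + √2*√R)/(-4 + d))
k = -23/40 - I/15 (k = ((-2 - 2 + √2*√(-2))/(-4 - 1))/6 + 17/(-24) = ((-2 - 2 + √2*(I*√2))/(-5))*(⅙) + 17*(-1/24) = -(-2 - 2 + 2*I)/5*(⅙) - 17/24 = -(-4 + 2*I)/5*(⅙) - 17/24 = (⅘ - 2*I/5)*(⅙) - 17/24 = (2/15 - I/15) - 17/24 = -23/40 - I/15 ≈ -0.575 - 0.066667*I)
-50 - 18*k = -50 - 18*(-23/40 - I/15) = -50 + (207/20 + 6*I/5) = -793/20 + 6*I/5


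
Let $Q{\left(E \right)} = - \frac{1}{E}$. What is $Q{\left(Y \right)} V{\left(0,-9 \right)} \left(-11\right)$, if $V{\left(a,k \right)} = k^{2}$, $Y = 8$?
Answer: $\frac{891}{8} \approx 111.38$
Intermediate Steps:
$Q{\left(Y \right)} V{\left(0,-9 \right)} \left(-11\right) = - \frac{1}{8} \left(-9\right)^{2} \left(-11\right) = \left(-1\right) \frac{1}{8} \cdot 81 \left(-11\right) = \left(- \frac{1}{8}\right) 81 \left(-11\right) = \left(- \frac{81}{8}\right) \left(-11\right) = \frac{891}{8}$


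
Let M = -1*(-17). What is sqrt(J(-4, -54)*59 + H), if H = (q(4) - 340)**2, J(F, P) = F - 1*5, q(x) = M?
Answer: sqrt(103798) ≈ 322.18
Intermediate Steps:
M = 17
q(x) = 17
J(F, P) = -5 + F (J(F, P) = F - 5 = -5 + F)
H = 104329 (H = (17 - 340)**2 = (-323)**2 = 104329)
sqrt(J(-4, -54)*59 + H) = sqrt((-5 - 4)*59 + 104329) = sqrt(-9*59 + 104329) = sqrt(-531 + 104329) = sqrt(103798)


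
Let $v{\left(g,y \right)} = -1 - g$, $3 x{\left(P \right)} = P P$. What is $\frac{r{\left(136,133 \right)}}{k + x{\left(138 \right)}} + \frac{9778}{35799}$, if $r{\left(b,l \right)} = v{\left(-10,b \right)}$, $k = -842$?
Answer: $\frac{54159859}{197109294} \approx 0.27477$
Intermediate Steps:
$x{\left(P \right)} = \frac{P^{2}}{3}$ ($x{\left(P \right)} = \frac{P P}{3} = \frac{P^{2}}{3}$)
$r{\left(b,l \right)} = 9$ ($r{\left(b,l \right)} = -1 - -10 = -1 + 10 = 9$)
$\frac{r{\left(136,133 \right)}}{k + x{\left(138 \right)}} + \frac{9778}{35799} = \frac{9}{-842 + \frac{138^{2}}{3}} + \frac{9778}{35799} = \frac{9}{-842 + \frac{1}{3} \cdot 19044} + 9778 \cdot \frac{1}{35799} = \frac{9}{-842 + 6348} + \frac{9778}{35799} = \frac{9}{5506} + \frac{9778}{35799} = \frac{54159859}{197109294}$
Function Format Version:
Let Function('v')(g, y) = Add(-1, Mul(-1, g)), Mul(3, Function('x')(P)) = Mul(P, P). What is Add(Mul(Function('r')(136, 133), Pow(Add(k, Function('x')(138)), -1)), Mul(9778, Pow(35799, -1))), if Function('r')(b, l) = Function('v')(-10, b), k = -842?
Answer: Rational(54159859, 197109294) ≈ 0.27477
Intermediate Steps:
Function('x')(P) = Mul(Rational(1, 3), Pow(P, 2)) (Function('x')(P) = Mul(Rational(1, 3), Mul(P, P)) = Mul(Rational(1, 3), Pow(P, 2)))
Function('r')(b, l) = 9 (Function('r')(b, l) = Add(-1, Mul(-1, -10)) = Add(-1, 10) = 9)
Add(Mul(Function('r')(136, 133), Pow(Add(k, Function('x')(138)), -1)), Mul(9778, Pow(35799, -1))) = Add(Mul(9, Pow(Add(-842, Mul(Rational(1, 3), Pow(138, 2))), -1)), Mul(9778, Pow(35799, -1))) = Add(Mul(9, Pow(Add(-842, Mul(Rational(1, 3), 19044)), -1)), Mul(9778, Rational(1, 35799))) = Add(Mul(9, Pow(Add(-842, 6348), -1)), Rational(9778, 35799)) = Add(Mul(9, Pow(5506, -1)), Rational(9778, 35799)) = Add(Mul(9, Rational(1, 5506)), Rational(9778, 35799)) = Add(Rational(9, 5506), Rational(9778, 35799)) = Rational(54159859, 197109294)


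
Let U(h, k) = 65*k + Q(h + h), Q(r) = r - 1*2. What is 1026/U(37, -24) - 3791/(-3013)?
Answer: 424945/747224 ≈ 0.56870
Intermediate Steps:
Q(r) = -2 + r (Q(r) = r - 2 = -2 + r)
U(h, k) = -2 + 2*h + 65*k (U(h, k) = 65*k + (-2 + (h + h)) = 65*k + (-2 + 2*h) = -2 + 2*h + 65*k)
1026/U(37, -24) - 3791/(-3013) = 1026/(-2 + 2*37 + 65*(-24)) - 3791/(-3013) = 1026/(-2 + 74 - 1560) - 3791*(-1/3013) = 1026/(-1488) + 3791/3013 = 1026*(-1/1488) + 3791/3013 = -171/248 + 3791/3013 = 424945/747224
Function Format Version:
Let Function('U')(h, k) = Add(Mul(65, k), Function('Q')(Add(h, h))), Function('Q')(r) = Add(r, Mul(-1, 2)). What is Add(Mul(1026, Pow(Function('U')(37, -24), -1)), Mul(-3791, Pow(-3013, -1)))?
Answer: Rational(424945, 747224) ≈ 0.56870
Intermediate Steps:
Function('Q')(r) = Add(-2, r) (Function('Q')(r) = Add(r, -2) = Add(-2, r))
Function('U')(h, k) = Add(-2, Mul(2, h), Mul(65, k)) (Function('U')(h, k) = Add(Mul(65, k), Add(-2, Add(h, h))) = Add(Mul(65, k), Add(-2, Mul(2, h))) = Add(-2, Mul(2, h), Mul(65, k)))
Add(Mul(1026, Pow(Function('U')(37, -24), -1)), Mul(-3791, Pow(-3013, -1))) = Add(Mul(1026, Pow(Add(-2, Mul(2, 37), Mul(65, -24)), -1)), Mul(-3791, Pow(-3013, -1))) = Add(Mul(1026, Pow(Add(-2, 74, -1560), -1)), Mul(-3791, Rational(-1, 3013))) = Add(Mul(1026, Pow(-1488, -1)), Rational(3791, 3013)) = Add(Mul(1026, Rational(-1, 1488)), Rational(3791, 3013)) = Add(Rational(-171, 248), Rational(3791, 3013)) = Rational(424945, 747224)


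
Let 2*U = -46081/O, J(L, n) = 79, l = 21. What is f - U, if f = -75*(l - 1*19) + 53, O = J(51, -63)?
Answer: 30755/158 ≈ 194.65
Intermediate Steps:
O = 79
U = -46081/158 (U = (-46081/79)/2 = (-46081*1/79)/2 = (1/2)*(-46081/79) = -46081/158 ≈ -291.65)
f = -97 (f = -75*(21 - 1*19) + 53 = -75*(21 - 19) + 53 = -75*2 + 53 = -150 + 53 = -97)
f - U = -97 - 1*(-46081/158) = -97 + 46081/158 = 30755/158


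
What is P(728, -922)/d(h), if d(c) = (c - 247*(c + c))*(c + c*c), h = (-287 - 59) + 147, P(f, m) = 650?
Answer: 325/1932806007 ≈ 1.6815e-7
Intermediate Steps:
h = -199 (h = -346 + 147 = -199)
d(c) = -493*c*(c + c²) (d(c) = (c - 494*c)*(c + c²) = (-493*c)*(c + c²) = -493*c*(c + c²))
P(728, -922)/d(h) = 650/((493*(-199)²*(-1 - 1*(-199)))) = 650/((493*39601*(-1 + 199))) = 650/((493*39601*198)) = 650/3865612014 = 650*(1/3865612014) = 325/1932806007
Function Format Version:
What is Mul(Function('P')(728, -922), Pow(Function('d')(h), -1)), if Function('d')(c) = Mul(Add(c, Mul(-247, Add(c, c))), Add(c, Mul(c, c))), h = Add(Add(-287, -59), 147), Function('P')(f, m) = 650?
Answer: Rational(325, 1932806007) ≈ 1.6815e-7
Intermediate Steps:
h = -199 (h = Add(-346, 147) = -199)
Function('d')(c) = Mul(-493, c, Add(c, Pow(c, 2))) (Function('d')(c) = Mul(Add(c, Mul(-247, Mul(2, c))), Add(c, Pow(c, 2))) = Mul(Add(c, Mul(-494, c)), Add(c, Pow(c, 2))) = Mul(Mul(-493, c), Add(c, Pow(c, 2))) = Mul(-493, c, Add(c, Pow(c, 2))))
Mul(Function('P')(728, -922), Pow(Function('d')(h), -1)) = Mul(650, Pow(Mul(493, Pow(-199, 2), Add(-1, Mul(-1, -199))), -1)) = Mul(650, Pow(Mul(493, 39601, Add(-1, 199)), -1)) = Mul(650, Pow(Mul(493, 39601, 198), -1)) = Mul(650, Pow(3865612014, -1)) = Mul(650, Rational(1, 3865612014)) = Rational(325, 1932806007)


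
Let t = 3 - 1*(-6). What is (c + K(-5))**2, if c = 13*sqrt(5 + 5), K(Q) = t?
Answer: 1771 + 234*sqrt(10) ≈ 2511.0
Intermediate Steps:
t = 9 (t = 3 + 6 = 9)
K(Q) = 9
c = 13*sqrt(10) ≈ 41.110
(c + K(-5))**2 = (13*sqrt(10) + 9)**2 = (9 + 13*sqrt(10))**2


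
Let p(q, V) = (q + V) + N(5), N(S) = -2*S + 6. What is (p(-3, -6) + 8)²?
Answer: 25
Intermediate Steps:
N(S) = 6 - 2*S
p(q, V) = -4 + V + q (p(q, V) = (q + V) + (6 - 2*5) = (V + q) + (6 - 10) = (V + q) - 4 = -4 + V + q)
(p(-3, -6) + 8)² = ((-4 - 6 - 3) + 8)² = (-13 + 8)² = (-5)² = 25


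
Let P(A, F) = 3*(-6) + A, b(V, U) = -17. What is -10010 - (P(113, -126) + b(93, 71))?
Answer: -10088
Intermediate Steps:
P(A, F) = -18 + A
-10010 - (P(113, -126) + b(93, 71)) = -10010 - ((-18 + 113) - 17) = -10010 - (95 - 17) = -10010 - 1*78 = -10010 - 78 = -10088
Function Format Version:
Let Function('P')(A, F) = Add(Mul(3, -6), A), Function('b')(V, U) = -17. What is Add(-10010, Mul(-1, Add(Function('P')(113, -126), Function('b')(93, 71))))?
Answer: -10088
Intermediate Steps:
Function('P')(A, F) = Add(-18, A)
Add(-10010, Mul(-1, Add(Function('P')(113, -126), Function('b')(93, 71)))) = Add(-10010, Mul(-1, Add(Add(-18, 113), -17))) = Add(-10010, Mul(-1, Add(95, -17))) = Add(-10010, Mul(-1, 78)) = Add(-10010, -78) = -10088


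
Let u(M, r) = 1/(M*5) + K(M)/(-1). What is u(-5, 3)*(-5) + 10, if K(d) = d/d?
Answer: 76/5 ≈ 15.200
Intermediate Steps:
K(d) = 1
u(M, r) = -1 + 1/(5*M) (u(M, r) = 1/(M*5) + 1/(-1) = (⅕)/M + 1*(-1) = 1/(5*M) - 1 = -1 + 1/(5*M))
u(-5, 3)*(-5) + 10 = ((⅕ - 1*(-5))/(-5))*(-5) + 10 = -(⅕ + 5)/5*(-5) + 10 = -⅕*26/5*(-5) + 10 = -26/25*(-5) + 10 = 26/5 + 10 = 76/5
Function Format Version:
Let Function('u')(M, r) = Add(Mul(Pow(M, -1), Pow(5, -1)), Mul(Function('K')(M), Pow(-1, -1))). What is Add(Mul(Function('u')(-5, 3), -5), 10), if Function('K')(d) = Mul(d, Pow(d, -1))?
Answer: Rational(76, 5) ≈ 15.200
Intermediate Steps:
Function('K')(d) = 1
Function('u')(M, r) = Add(-1, Mul(Rational(1, 5), Pow(M, -1))) (Function('u')(M, r) = Add(Mul(Pow(M, -1), Pow(5, -1)), Mul(1, Pow(-1, -1))) = Add(Mul(Pow(M, -1), Rational(1, 5)), Mul(1, -1)) = Add(Mul(Rational(1, 5), Pow(M, -1)), -1) = Add(-1, Mul(Rational(1, 5), Pow(M, -1))))
Add(Mul(Function('u')(-5, 3), -5), 10) = Add(Mul(Mul(Pow(-5, -1), Add(Rational(1, 5), Mul(-1, -5))), -5), 10) = Add(Mul(Mul(Rational(-1, 5), Add(Rational(1, 5), 5)), -5), 10) = Add(Mul(Mul(Rational(-1, 5), Rational(26, 5)), -5), 10) = Add(Mul(Rational(-26, 25), -5), 10) = Add(Rational(26, 5), 10) = Rational(76, 5)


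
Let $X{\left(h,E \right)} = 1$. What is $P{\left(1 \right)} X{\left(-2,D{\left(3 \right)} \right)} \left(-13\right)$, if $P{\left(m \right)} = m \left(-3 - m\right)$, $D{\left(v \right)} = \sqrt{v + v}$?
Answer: $52$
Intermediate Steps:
$D{\left(v \right)} = \sqrt{2} \sqrt{v}$ ($D{\left(v \right)} = \sqrt{2 v} = \sqrt{2} \sqrt{v}$)
$P{\left(1 \right)} X{\left(-2,D{\left(3 \right)} \right)} \left(-13\right) = \left(-1\right) 1 \left(3 + 1\right) 1 \left(-13\right) = \left(-1\right) 1 \cdot 4 \cdot 1 \left(-13\right) = \left(-4\right) 1 \left(-13\right) = \left(-4\right) \left(-13\right) = 52$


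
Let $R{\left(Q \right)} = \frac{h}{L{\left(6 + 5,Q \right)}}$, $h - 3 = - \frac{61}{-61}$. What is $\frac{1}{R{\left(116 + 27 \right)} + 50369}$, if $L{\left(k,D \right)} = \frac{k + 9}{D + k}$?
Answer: $\frac{5}{251999} \approx 1.9841 \cdot 10^{-5}$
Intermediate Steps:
$L{\left(k,D \right)} = \frac{9 + k}{D + k}$
$h = 4$ ($h = 3 - \frac{61}{-61} = 3 - -1 = 3 + 1 = 4$)
$R{\left(Q \right)} = \frac{11}{5} + \frac{Q}{5}$ ($R{\left(Q \right)} = \frac{4}{\frac{1}{Q + \left(6 + 5\right)} \left(9 + \left(6 + 5\right)\right)} = \frac{4}{\frac{1}{Q + 11} \left(9 + 11\right)} = \frac{4}{\frac{1}{11 + Q} 20} = \frac{4}{20 \frac{1}{11 + Q}} = 4 \left(\frac{11}{20} + \frac{Q}{20}\right) = \frac{11}{5} + \frac{Q}{5}$)
$\frac{1}{R{\left(116 + 27 \right)} + 50369} = \frac{1}{\left(\frac{11}{5} + \frac{116 + 27}{5}\right) + 50369} = \frac{1}{\left(\frac{11}{5} + \frac{1}{5} \cdot 143\right) + 50369} = \frac{1}{\left(\frac{11}{5} + \frac{143}{5}\right) + 50369} = \frac{1}{\frac{154}{5} + 50369} = \frac{1}{\frac{251999}{5}} = \frac{5}{251999}$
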